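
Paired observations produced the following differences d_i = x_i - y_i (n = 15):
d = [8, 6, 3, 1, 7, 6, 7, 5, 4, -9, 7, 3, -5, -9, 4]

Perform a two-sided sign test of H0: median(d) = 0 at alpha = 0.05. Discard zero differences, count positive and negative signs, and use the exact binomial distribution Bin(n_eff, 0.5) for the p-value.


Step 1: Discard zero differences. Original n = 15; n_eff = number of nonzero differences = 15.
Nonzero differences (with sign): +8, +6, +3, +1, +7, +6, +7, +5, +4, -9, +7, +3, -5, -9, +4
Step 2: Count signs: positive = 12, negative = 3.
Step 3: Under H0: P(positive) = 0.5, so the number of positives S ~ Bin(15, 0.5).
Step 4: Two-sided exact p-value = sum of Bin(15,0.5) probabilities at or below the observed probability = 0.035156.
Step 5: alpha = 0.05. reject H0.

n_eff = 15, pos = 12, neg = 3, p = 0.035156, reject H0.


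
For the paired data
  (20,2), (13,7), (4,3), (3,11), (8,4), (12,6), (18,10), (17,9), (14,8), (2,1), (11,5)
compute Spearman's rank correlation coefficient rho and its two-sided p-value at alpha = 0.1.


Step 1: Rank x and y separately (midranks; no ties here).
rank(x): 20->11, 13->7, 4->3, 3->2, 8->4, 12->6, 18->10, 17->9, 14->8, 2->1, 11->5
rank(y): 2->2, 7->7, 3->3, 11->11, 4->4, 6->6, 10->10, 9->9, 8->8, 1->1, 5->5
Step 2: d_i = R_x(i) - R_y(i); compute d_i^2.
  (11-2)^2=81, (7-7)^2=0, (3-3)^2=0, (2-11)^2=81, (4-4)^2=0, (6-6)^2=0, (10-10)^2=0, (9-9)^2=0, (8-8)^2=0, (1-1)^2=0, (5-5)^2=0
sum(d^2) = 162.
Step 3: rho = 1 - 6*162 / (11*(11^2 - 1)) = 1 - 972/1320 = 0.263636.
Step 4: Under H0, t = rho * sqrt((n-2)/(1-rho^2)) = 0.8199 ~ t(9).
Step 5: Two-sided p-value from the t-distribution with 9 df = 0.433441.
Step 6: alpha = 0.1. fail to reject H0.

rho = 0.2636, p = 0.433441, fail to reject H0 at alpha = 0.1.


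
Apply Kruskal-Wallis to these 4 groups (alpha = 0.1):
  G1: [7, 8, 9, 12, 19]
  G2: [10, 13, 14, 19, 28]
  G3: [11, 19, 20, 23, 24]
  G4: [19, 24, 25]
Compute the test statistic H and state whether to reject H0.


Step 1: Combine all N = 18 observations and assign midranks.
sorted (value, group, rank): (7,G1,1), (8,G1,2), (9,G1,3), (10,G2,4), (11,G3,5), (12,G1,6), (13,G2,7), (14,G2,8), (19,G1,10.5), (19,G2,10.5), (19,G3,10.5), (19,G4,10.5), (20,G3,13), (23,G3,14), (24,G3,15.5), (24,G4,15.5), (25,G4,17), (28,G2,18)
Step 2: Sum ranks within each group.
R_1 = 22.5 (n_1 = 5)
R_2 = 47.5 (n_2 = 5)
R_3 = 58 (n_3 = 5)
R_4 = 43 (n_4 = 3)
Step 3: H = 12/(N(N+1)) * sum(R_i^2/n_i) - 3(N+1)
     = 12/(18*19) * (22.5^2/5 + 47.5^2/5 + 58^2/5 + 43^2/3) - 3*19
     = 0.035088 * 1841.63 - 57
     = 7.618713.
Step 4: Ties present; correction factor C = 1 - 66/(18^3 - 18) = 0.988648. Corrected H = 7.618713 / 0.988648 = 7.706193.
Step 5: Under H0, H ~ chi^2(3); p-value = 0.052491.
Step 6: alpha = 0.1. reject H0.

H = 7.7062, df = 3, p = 0.052491, reject H0.


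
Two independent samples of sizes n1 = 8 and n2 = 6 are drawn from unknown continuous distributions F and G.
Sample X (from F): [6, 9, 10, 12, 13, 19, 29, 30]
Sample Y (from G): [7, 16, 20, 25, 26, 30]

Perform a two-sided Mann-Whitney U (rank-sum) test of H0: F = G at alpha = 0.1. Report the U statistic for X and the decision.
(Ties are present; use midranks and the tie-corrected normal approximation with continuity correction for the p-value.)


Step 1: Combine and sort all 14 observations; assign midranks.
sorted (value, group): (6,X), (7,Y), (9,X), (10,X), (12,X), (13,X), (16,Y), (19,X), (20,Y), (25,Y), (26,Y), (29,X), (30,X), (30,Y)
ranks: 6->1, 7->2, 9->3, 10->4, 12->5, 13->6, 16->7, 19->8, 20->9, 25->10, 26->11, 29->12, 30->13.5, 30->13.5
Step 2: Rank sum for X: R1 = 1 + 3 + 4 + 5 + 6 + 8 + 12 + 13.5 = 52.5.
Step 3: U_X = R1 - n1(n1+1)/2 = 52.5 - 8*9/2 = 52.5 - 36 = 16.5.
       U_Y = n1*n2 - U_X = 48 - 16.5 = 31.5.
Step 4: Ties are present, so use the tie-corrected normal approximation (with continuity correction) for the p-value.
Step 5: p-value = 0.365629; compare to alpha = 0.1. fail to reject H0.

U_X = 16.5, p = 0.365629, fail to reject H0 at alpha = 0.1.


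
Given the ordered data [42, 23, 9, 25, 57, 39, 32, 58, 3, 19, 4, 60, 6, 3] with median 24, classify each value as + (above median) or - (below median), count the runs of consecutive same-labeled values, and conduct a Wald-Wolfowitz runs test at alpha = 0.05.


Step 1: Compute median = 24; label A = above, B = below.
Labels in order: ABBAAAAABBBABB  (n_A = 7, n_B = 7)
Step 2: Count runs R = 6.
Step 3: Under H0 (random ordering), E[R] = 2*n_A*n_B/(n_A+n_B) + 1 = 2*7*7/14 + 1 = 8.0000.
        Var[R] = 2*n_A*n_B*(2*n_A*n_B - n_A - n_B) / ((n_A+n_B)^2 * (n_A+n_B-1)) = 8232/2548 = 3.2308.
        SD[R] = 1.7974.
Step 4: Continuity-corrected z = (R + 0.5 - E[R]) / SD[R] = (6 + 0.5 - 8.0000) / 1.7974 = -0.8345.
Step 5: Two-sided p-value via normal approximation = 2*(1 - Phi(|z|)) = 0.403986.
Step 6: alpha = 0.05. fail to reject H0.

R = 6, z = -0.8345, p = 0.403986, fail to reject H0.


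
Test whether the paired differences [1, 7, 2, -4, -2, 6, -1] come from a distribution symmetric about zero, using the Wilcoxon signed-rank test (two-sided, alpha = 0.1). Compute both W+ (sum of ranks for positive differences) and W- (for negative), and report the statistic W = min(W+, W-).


Step 1: Drop any zero differences (none here) and take |d_i|.
|d| = [1, 7, 2, 4, 2, 6, 1]
Step 2: Midrank |d_i| (ties get averaged ranks).
ranks: |1|->1.5, |7|->7, |2|->3.5, |4|->5, |2|->3.5, |6|->6, |1|->1.5
Step 3: Attach original signs; sum ranks with positive sign and with negative sign.
W+ = 1.5 + 7 + 3.5 + 6 = 18
W- = 5 + 3.5 + 1.5 = 10
(Check: W+ + W- = 28 should equal n(n+1)/2 = 28.)
Step 4: Test statistic W = min(W+, W-) = 10.
Step 5: Ties in |d|, so use the tie-corrected normal approximation.
        E[W] = n(n+1)/4 = 7*8/4 = 14.
        Tie groups: |d|=1 (t=2), |d|=2 (t=2); sum(t^3 - t) = 12.
        Var[W] = n(n+1)(2n+1)/24 - sum(t^3-t)/48 = 840/24 - 12/48 = 34.75.
        z = (W - E[W]) / sqrt(Var[W]) = (10 - 14) / 5.8949 = -0.6786.
        Two-sided p = 2*Phi(z) = 0.497422.
Step 6: alpha = 0.1. fail to reject H0.

W+ = 18, W- = 10, W = min = 10, p = 0.497422, fail to reject H0.


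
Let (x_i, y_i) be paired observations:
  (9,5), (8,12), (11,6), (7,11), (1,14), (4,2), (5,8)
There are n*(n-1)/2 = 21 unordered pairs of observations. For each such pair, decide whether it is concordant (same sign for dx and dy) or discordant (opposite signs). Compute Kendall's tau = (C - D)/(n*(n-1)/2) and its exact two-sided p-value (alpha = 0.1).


Step 1: Enumerate the 21 unordered pairs (i,j) with i<j and classify each by sign(x_j-x_i) * sign(y_j-y_i).
  (1,2):dx=-1,dy=+7->D; (1,3):dx=+2,dy=+1->C; (1,4):dx=-2,dy=+6->D; (1,5):dx=-8,dy=+9->D
  (1,6):dx=-5,dy=-3->C; (1,7):dx=-4,dy=+3->D; (2,3):dx=+3,dy=-6->D; (2,4):dx=-1,dy=-1->C
  (2,5):dx=-7,dy=+2->D; (2,6):dx=-4,dy=-10->C; (2,7):dx=-3,dy=-4->C; (3,4):dx=-4,dy=+5->D
  (3,5):dx=-10,dy=+8->D; (3,6):dx=-7,dy=-4->C; (3,7):dx=-6,dy=+2->D; (4,5):dx=-6,dy=+3->D
  (4,6):dx=-3,dy=-9->C; (4,7):dx=-2,dy=-3->C; (5,6):dx=+3,dy=-12->D; (5,7):dx=+4,dy=-6->D
  (6,7):dx=+1,dy=+6->C
Step 2: C = 9, D = 12, total pairs = 21.
Step 3: tau = (C - D)/(n(n-1)/2) = (9 - 12)/21 = -0.142857.
Step 4: Exact two-sided p-value (enumerate n! = 5040 permutations of y under H0): p = 0.772619.
Step 5: alpha = 0.1. fail to reject H0.

tau_b = -0.1429 (C=9, D=12), p = 0.772619, fail to reject H0.


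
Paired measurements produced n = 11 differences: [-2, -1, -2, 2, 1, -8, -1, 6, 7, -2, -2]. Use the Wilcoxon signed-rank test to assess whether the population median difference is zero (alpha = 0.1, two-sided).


Step 1: Drop any zero differences (none here) and take |d_i|.
|d| = [2, 1, 2, 2, 1, 8, 1, 6, 7, 2, 2]
Step 2: Midrank |d_i| (ties get averaged ranks).
ranks: |2|->6, |1|->2, |2|->6, |2|->6, |1|->2, |8|->11, |1|->2, |6|->9, |7|->10, |2|->6, |2|->6
Step 3: Attach original signs; sum ranks with positive sign and with negative sign.
W+ = 6 + 2 + 9 + 10 = 27
W- = 6 + 2 + 6 + 11 + 2 + 6 + 6 = 39
(Check: W+ + W- = 66 should equal n(n+1)/2 = 66.)
Step 4: Test statistic W = min(W+, W-) = 27.
Step 5: Ties in |d|, so use the tie-corrected normal approximation.
        E[W] = n(n+1)/4 = 11*12/4 = 33.
        Tie groups: |d|=1 (t=3), |d|=2 (t=5); sum(t^3 - t) = 144.
        Var[W] = n(n+1)(2n+1)/24 - sum(t^3-t)/48 = 3036/24 - 144/48 = 123.5.
        z = (W - E[W]) / sqrt(Var[W]) = (27 - 33) / 11.1131 = -0.5399.
        Two-sided p = 2*Phi(z) = 0.589262.
Step 6: alpha = 0.1. fail to reject H0.

W+ = 27, W- = 39, W = min = 27, p = 0.589262, fail to reject H0.


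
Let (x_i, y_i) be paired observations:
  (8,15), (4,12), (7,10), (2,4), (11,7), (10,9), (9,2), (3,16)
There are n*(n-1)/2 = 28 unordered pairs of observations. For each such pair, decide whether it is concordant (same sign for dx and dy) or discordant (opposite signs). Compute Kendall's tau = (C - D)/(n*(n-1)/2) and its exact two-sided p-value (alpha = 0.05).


Step 1: Enumerate the 28 unordered pairs (i,j) with i<j and classify each by sign(x_j-x_i) * sign(y_j-y_i).
  (1,2):dx=-4,dy=-3->C; (1,3):dx=-1,dy=-5->C; (1,4):dx=-6,dy=-11->C; (1,5):dx=+3,dy=-8->D
  (1,6):dx=+2,dy=-6->D; (1,7):dx=+1,dy=-13->D; (1,8):dx=-5,dy=+1->D; (2,3):dx=+3,dy=-2->D
  (2,4):dx=-2,dy=-8->C; (2,5):dx=+7,dy=-5->D; (2,6):dx=+6,dy=-3->D; (2,7):dx=+5,dy=-10->D
  (2,8):dx=-1,dy=+4->D; (3,4):dx=-5,dy=-6->C; (3,5):dx=+4,dy=-3->D; (3,6):dx=+3,dy=-1->D
  (3,7):dx=+2,dy=-8->D; (3,8):dx=-4,dy=+6->D; (4,5):dx=+9,dy=+3->C; (4,6):dx=+8,dy=+5->C
  (4,7):dx=+7,dy=-2->D; (4,8):dx=+1,dy=+12->C; (5,6):dx=-1,dy=+2->D; (5,7):dx=-2,dy=-5->C
  (5,8):dx=-8,dy=+9->D; (6,7):dx=-1,dy=-7->C; (6,8):dx=-7,dy=+7->D; (7,8):dx=-6,dy=+14->D
Step 2: C = 10, D = 18, total pairs = 28.
Step 3: tau = (C - D)/(n(n-1)/2) = (10 - 18)/28 = -0.285714.
Step 4: Exact two-sided p-value (enumerate n! = 40320 permutations of y under H0): p = 0.398760.
Step 5: alpha = 0.05. fail to reject H0.

tau_b = -0.2857 (C=10, D=18), p = 0.398760, fail to reject H0.


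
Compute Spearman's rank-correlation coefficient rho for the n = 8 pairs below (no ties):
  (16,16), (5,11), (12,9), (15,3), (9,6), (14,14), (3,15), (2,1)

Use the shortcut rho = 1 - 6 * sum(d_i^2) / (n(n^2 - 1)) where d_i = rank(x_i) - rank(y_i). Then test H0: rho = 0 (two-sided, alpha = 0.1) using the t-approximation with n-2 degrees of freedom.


Step 1: Rank x and y separately (midranks; no ties here).
rank(x): 16->8, 5->3, 12->5, 15->7, 9->4, 14->6, 3->2, 2->1
rank(y): 16->8, 11->5, 9->4, 3->2, 6->3, 14->6, 15->7, 1->1
Step 2: d_i = R_x(i) - R_y(i); compute d_i^2.
  (8-8)^2=0, (3-5)^2=4, (5-4)^2=1, (7-2)^2=25, (4-3)^2=1, (6-6)^2=0, (2-7)^2=25, (1-1)^2=0
sum(d^2) = 56.
Step 3: rho = 1 - 6*56 / (8*(8^2 - 1)) = 1 - 336/504 = 0.333333.
Step 4: Under H0, t = rho * sqrt((n-2)/(1-rho^2)) = 0.8660 ~ t(6).
Step 5: Two-sided p-value from the t-distribution with 6 df = 0.419753.
Step 6: alpha = 0.1. fail to reject H0.

rho = 0.3333, p = 0.419753, fail to reject H0 at alpha = 0.1.


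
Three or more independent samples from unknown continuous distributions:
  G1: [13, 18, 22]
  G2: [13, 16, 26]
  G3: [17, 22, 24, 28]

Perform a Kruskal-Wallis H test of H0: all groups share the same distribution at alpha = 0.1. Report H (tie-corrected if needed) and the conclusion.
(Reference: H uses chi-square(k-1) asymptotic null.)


Step 1: Combine all N = 10 observations and assign midranks.
sorted (value, group, rank): (13,G1,1.5), (13,G2,1.5), (16,G2,3), (17,G3,4), (18,G1,5), (22,G1,6.5), (22,G3,6.5), (24,G3,8), (26,G2,9), (28,G3,10)
Step 2: Sum ranks within each group.
R_1 = 13 (n_1 = 3)
R_2 = 13.5 (n_2 = 3)
R_3 = 28.5 (n_3 = 4)
Step 3: H = 12/(N(N+1)) * sum(R_i^2/n_i) - 3(N+1)
     = 12/(10*11) * (13^2/3 + 13.5^2/3 + 28.5^2/4) - 3*11
     = 0.109091 * 320.146 - 33
     = 1.925000.
Step 4: Ties present; correction factor C = 1 - 12/(10^3 - 10) = 0.987879. Corrected H = 1.925000 / 0.987879 = 1.948620.
Step 5: Under H0, H ~ chi^2(2); p-value = 0.377453.
Step 6: alpha = 0.1. fail to reject H0.

H = 1.9486, df = 2, p = 0.377453, fail to reject H0.


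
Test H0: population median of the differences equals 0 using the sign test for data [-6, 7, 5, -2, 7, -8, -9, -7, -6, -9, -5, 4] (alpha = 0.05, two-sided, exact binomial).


Step 1: Discard zero differences. Original n = 12; n_eff = number of nonzero differences = 12.
Nonzero differences (with sign): -6, +7, +5, -2, +7, -8, -9, -7, -6, -9, -5, +4
Step 2: Count signs: positive = 4, negative = 8.
Step 3: Under H0: P(positive) = 0.5, so the number of positives S ~ Bin(12, 0.5).
Step 4: Two-sided exact p-value = sum of Bin(12,0.5) probabilities at or below the observed probability = 0.387695.
Step 5: alpha = 0.05. fail to reject H0.

n_eff = 12, pos = 4, neg = 8, p = 0.387695, fail to reject H0.


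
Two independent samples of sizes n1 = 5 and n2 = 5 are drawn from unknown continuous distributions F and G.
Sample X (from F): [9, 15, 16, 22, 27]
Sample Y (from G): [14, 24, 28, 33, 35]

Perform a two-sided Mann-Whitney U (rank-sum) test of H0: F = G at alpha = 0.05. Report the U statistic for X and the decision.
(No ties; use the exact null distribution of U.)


Step 1: Combine and sort all 10 observations; assign midranks.
sorted (value, group): (9,X), (14,Y), (15,X), (16,X), (22,X), (24,Y), (27,X), (28,Y), (33,Y), (35,Y)
ranks: 9->1, 14->2, 15->3, 16->4, 22->5, 24->6, 27->7, 28->8, 33->9, 35->10
Step 2: Rank sum for X: R1 = 1 + 3 + 4 + 5 + 7 = 20.
Step 3: U_X = R1 - n1(n1+1)/2 = 20 - 5*6/2 = 20 - 15 = 5.
       U_Y = n1*n2 - U_X = 25 - 5 = 20.
Step 4: No ties, so the exact null distribution of U (based on enumerating the C(10,5) = 252 equally likely rank assignments) gives the two-sided p-value.
Step 5: p-value = 0.150794; compare to alpha = 0.05. fail to reject H0.

U_X = 5, p = 0.150794, fail to reject H0 at alpha = 0.05.


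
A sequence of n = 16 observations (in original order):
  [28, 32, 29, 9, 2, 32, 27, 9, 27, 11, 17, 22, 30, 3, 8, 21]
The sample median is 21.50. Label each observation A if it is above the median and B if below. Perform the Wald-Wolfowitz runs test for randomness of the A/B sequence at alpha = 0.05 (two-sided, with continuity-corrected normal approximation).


Step 1: Compute median = 21.50; label A = above, B = below.
Labels in order: AAABBAABABBAABBB  (n_A = 8, n_B = 8)
Step 2: Count runs R = 8.
Step 3: Under H0 (random ordering), E[R] = 2*n_A*n_B/(n_A+n_B) + 1 = 2*8*8/16 + 1 = 9.0000.
        Var[R] = 2*n_A*n_B*(2*n_A*n_B - n_A - n_B) / ((n_A+n_B)^2 * (n_A+n_B-1)) = 14336/3840 = 3.7333.
        SD[R] = 1.9322.
Step 4: Continuity-corrected z = (R + 0.5 - E[R]) / SD[R] = (8 + 0.5 - 9.0000) / 1.9322 = -0.2588.
Step 5: Two-sided p-value via normal approximation = 2*(1 - Phi(|z|)) = 0.795809.
Step 6: alpha = 0.05. fail to reject H0.

R = 8, z = -0.2588, p = 0.795809, fail to reject H0.


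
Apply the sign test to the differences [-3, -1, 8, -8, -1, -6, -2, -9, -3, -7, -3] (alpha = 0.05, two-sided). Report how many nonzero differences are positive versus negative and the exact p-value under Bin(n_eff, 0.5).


Step 1: Discard zero differences. Original n = 11; n_eff = number of nonzero differences = 11.
Nonzero differences (with sign): -3, -1, +8, -8, -1, -6, -2, -9, -3, -7, -3
Step 2: Count signs: positive = 1, negative = 10.
Step 3: Under H0: P(positive) = 0.5, so the number of positives S ~ Bin(11, 0.5).
Step 4: Two-sided exact p-value = sum of Bin(11,0.5) probabilities at or below the observed probability = 0.011719.
Step 5: alpha = 0.05. reject H0.

n_eff = 11, pos = 1, neg = 10, p = 0.011719, reject H0.


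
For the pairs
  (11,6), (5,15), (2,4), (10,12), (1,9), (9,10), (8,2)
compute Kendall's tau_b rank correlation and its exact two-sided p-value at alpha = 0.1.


Step 1: Enumerate the 21 unordered pairs (i,j) with i<j and classify each by sign(x_j-x_i) * sign(y_j-y_i).
  (1,2):dx=-6,dy=+9->D; (1,3):dx=-9,dy=-2->C; (1,4):dx=-1,dy=+6->D; (1,5):dx=-10,dy=+3->D
  (1,6):dx=-2,dy=+4->D; (1,7):dx=-3,dy=-4->C; (2,3):dx=-3,dy=-11->C; (2,4):dx=+5,dy=-3->D
  (2,5):dx=-4,dy=-6->C; (2,6):dx=+4,dy=-5->D; (2,7):dx=+3,dy=-13->D; (3,4):dx=+8,dy=+8->C
  (3,5):dx=-1,dy=+5->D; (3,6):dx=+7,dy=+6->C; (3,7):dx=+6,dy=-2->D; (4,5):dx=-9,dy=-3->C
  (4,6):dx=-1,dy=-2->C; (4,7):dx=-2,dy=-10->C; (5,6):dx=+8,dy=+1->C; (5,7):dx=+7,dy=-7->D
  (6,7):dx=-1,dy=-8->C
Step 2: C = 11, D = 10, total pairs = 21.
Step 3: tau = (C - D)/(n(n-1)/2) = (11 - 10)/21 = 0.047619.
Step 4: Exact two-sided p-value (enumerate n! = 5040 permutations of y under H0): p = 1.000000.
Step 5: alpha = 0.1. fail to reject H0.

tau_b = 0.0476 (C=11, D=10), p = 1.000000, fail to reject H0.


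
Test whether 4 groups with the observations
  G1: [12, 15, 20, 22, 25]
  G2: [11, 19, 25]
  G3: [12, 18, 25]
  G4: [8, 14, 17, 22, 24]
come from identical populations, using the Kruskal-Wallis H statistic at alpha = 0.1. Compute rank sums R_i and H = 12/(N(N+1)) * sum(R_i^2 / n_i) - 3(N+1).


Step 1: Combine all N = 16 observations and assign midranks.
sorted (value, group, rank): (8,G4,1), (11,G2,2), (12,G1,3.5), (12,G3,3.5), (14,G4,5), (15,G1,6), (17,G4,7), (18,G3,8), (19,G2,9), (20,G1,10), (22,G1,11.5), (22,G4,11.5), (24,G4,13), (25,G1,15), (25,G2,15), (25,G3,15)
Step 2: Sum ranks within each group.
R_1 = 46 (n_1 = 5)
R_2 = 26 (n_2 = 3)
R_3 = 26.5 (n_3 = 3)
R_4 = 37.5 (n_4 = 5)
Step 3: H = 12/(N(N+1)) * sum(R_i^2/n_i) - 3(N+1)
     = 12/(16*17) * (46^2/5 + 26^2/3 + 26.5^2/3 + 37.5^2/5) - 3*17
     = 0.044118 * 1163.87 - 51
     = 0.347059.
Step 4: Ties present; correction factor C = 1 - 36/(16^3 - 16) = 0.991176. Corrected H = 0.347059 / 0.991176 = 0.350148.
Step 5: Under H0, H ~ chi^2(3); p-value = 0.950337.
Step 6: alpha = 0.1. fail to reject H0.

H = 0.3501, df = 3, p = 0.950337, fail to reject H0.


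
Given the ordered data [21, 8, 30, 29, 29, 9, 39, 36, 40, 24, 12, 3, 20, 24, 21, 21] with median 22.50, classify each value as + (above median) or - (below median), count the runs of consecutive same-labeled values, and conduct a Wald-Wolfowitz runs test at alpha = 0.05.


Step 1: Compute median = 22.50; label A = above, B = below.
Labels in order: BBAAABAAAABBBABB  (n_A = 8, n_B = 8)
Step 2: Count runs R = 7.
Step 3: Under H0 (random ordering), E[R] = 2*n_A*n_B/(n_A+n_B) + 1 = 2*8*8/16 + 1 = 9.0000.
        Var[R] = 2*n_A*n_B*(2*n_A*n_B - n_A - n_B) / ((n_A+n_B)^2 * (n_A+n_B-1)) = 14336/3840 = 3.7333.
        SD[R] = 1.9322.
Step 4: Continuity-corrected z = (R + 0.5 - E[R]) / SD[R] = (7 + 0.5 - 9.0000) / 1.9322 = -0.7763.
Step 5: Two-sided p-value via normal approximation = 2*(1 - Phi(|z|)) = 0.437558.
Step 6: alpha = 0.05. fail to reject H0.

R = 7, z = -0.7763, p = 0.437558, fail to reject H0.


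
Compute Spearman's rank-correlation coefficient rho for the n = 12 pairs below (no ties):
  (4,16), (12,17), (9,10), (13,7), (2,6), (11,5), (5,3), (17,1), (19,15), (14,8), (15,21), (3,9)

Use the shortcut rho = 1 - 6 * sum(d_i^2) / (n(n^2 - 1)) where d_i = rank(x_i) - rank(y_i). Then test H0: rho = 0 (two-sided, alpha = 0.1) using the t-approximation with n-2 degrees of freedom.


Step 1: Rank x and y separately (midranks; no ties here).
rank(x): 4->3, 12->7, 9->5, 13->8, 2->1, 11->6, 5->4, 17->11, 19->12, 14->9, 15->10, 3->2
rank(y): 16->10, 17->11, 10->8, 7->5, 6->4, 5->3, 3->2, 1->1, 15->9, 8->6, 21->12, 9->7
Step 2: d_i = R_x(i) - R_y(i); compute d_i^2.
  (3-10)^2=49, (7-11)^2=16, (5-8)^2=9, (8-5)^2=9, (1-4)^2=9, (6-3)^2=9, (4-2)^2=4, (11-1)^2=100, (12-9)^2=9, (9-6)^2=9, (10-12)^2=4, (2-7)^2=25
sum(d^2) = 252.
Step 3: rho = 1 - 6*252 / (12*(12^2 - 1)) = 1 - 1512/1716 = 0.118881.
Step 4: Under H0, t = rho * sqrt((n-2)/(1-rho^2)) = 0.3786 ~ t(10).
Step 5: Two-sided p-value from the t-distribution with 10 df = 0.712884.
Step 6: alpha = 0.1. fail to reject H0.

rho = 0.1189, p = 0.712884, fail to reject H0 at alpha = 0.1.


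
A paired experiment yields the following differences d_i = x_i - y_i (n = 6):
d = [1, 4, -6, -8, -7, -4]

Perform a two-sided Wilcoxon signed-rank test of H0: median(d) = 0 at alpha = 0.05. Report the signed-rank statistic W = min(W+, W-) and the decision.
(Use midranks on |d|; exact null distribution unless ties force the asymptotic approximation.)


Step 1: Drop any zero differences (none here) and take |d_i|.
|d| = [1, 4, 6, 8, 7, 4]
Step 2: Midrank |d_i| (ties get averaged ranks).
ranks: |1|->1, |4|->2.5, |6|->4, |8|->6, |7|->5, |4|->2.5
Step 3: Attach original signs; sum ranks with positive sign and with negative sign.
W+ = 1 + 2.5 = 3.5
W- = 4 + 6 + 5 + 2.5 = 17.5
(Check: W+ + W- = 21 should equal n(n+1)/2 = 21.)
Step 4: Test statistic W = min(W+, W-) = 3.5.
Step 5: Ties in |d|, so use the tie-corrected normal approximation.
        E[W] = n(n+1)/4 = 6*7/4 = 10.5.
        Tie groups: |d|=4 (t=2); sum(t^3 - t) = 6.
        Var[W] = n(n+1)(2n+1)/24 - sum(t^3-t)/48 = 546/24 - 6/48 = 22.625.
        z = (W - E[W]) / sqrt(Var[W]) = (3.5 - 10.5) / 4.7566 = -1.4716.
        Two-sided p = 2*Phi(z) = 0.141116.
Step 6: alpha = 0.05. fail to reject H0.

W+ = 3.5, W- = 17.5, W = min = 3.5, p = 0.141116, fail to reject H0.


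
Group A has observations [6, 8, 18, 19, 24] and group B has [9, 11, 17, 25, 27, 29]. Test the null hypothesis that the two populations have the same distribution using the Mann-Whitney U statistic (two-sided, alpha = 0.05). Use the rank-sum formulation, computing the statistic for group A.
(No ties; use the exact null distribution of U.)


Step 1: Combine and sort all 11 observations; assign midranks.
sorted (value, group): (6,X), (8,X), (9,Y), (11,Y), (17,Y), (18,X), (19,X), (24,X), (25,Y), (27,Y), (29,Y)
ranks: 6->1, 8->2, 9->3, 11->4, 17->5, 18->6, 19->7, 24->8, 25->9, 27->10, 29->11
Step 2: Rank sum for X: R1 = 1 + 2 + 6 + 7 + 8 = 24.
Step 3: U_X = R1 - n1(n1+1)/2 = 24 - 5*6/2 = 24 - 15 = 9.
       U_Y = n1*n2 - U_X = 30 - 9 = 21.
Step 4: No ties, so the exact null distribution of U (based on enumerating the C(11,5) = 462 equally likely rank assignments) gives the two-sided p-value.
Step 5: p-value = 0.329004; compare to alpha = 0.05. fail to reject H0.

U_X = 9, p = 0.329004, fail to reject H0 at alpha = 0.05.


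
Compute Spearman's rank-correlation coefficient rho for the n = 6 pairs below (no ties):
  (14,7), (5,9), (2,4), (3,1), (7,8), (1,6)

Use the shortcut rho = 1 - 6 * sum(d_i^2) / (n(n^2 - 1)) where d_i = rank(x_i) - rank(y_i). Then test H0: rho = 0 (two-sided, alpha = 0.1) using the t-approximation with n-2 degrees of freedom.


Step 1: Rank x and y separately (midranks; no ties here).
rank(x): 14->6, 5->4, 2->2, 3->3, 7->5, 1->1
rank(y): 7->4, 9->6, 4->2, 1->1, 8->5, 6->3
Step 2: d_i = R_x(i) - R_y(i); compute d_i^2.
  (6-4)^2=4, (4-6)^2=4, (2-2)^2=0, (3-1)^2=4, (5-5)^2=0, (1-3)^2=4
sum(d^2) = 16.
Step 3: rho = 1 - 6*16 / (6*(6^2 - 1)) = 1 - 96/210 = 0.542857.
Step 4: Under H0, t = rho * sqrt((n-2)/(1-rho^2)) = 1.2928 ~ t(4).
Step 5: Two-sided p-value from the t-distribution with 4 df = 0.265703.
Step 6: alpha = 0.1. fail to reject H0.

rho = 0.5429, p = 0.265703, fail to reject H0 at alpha = 0.1.


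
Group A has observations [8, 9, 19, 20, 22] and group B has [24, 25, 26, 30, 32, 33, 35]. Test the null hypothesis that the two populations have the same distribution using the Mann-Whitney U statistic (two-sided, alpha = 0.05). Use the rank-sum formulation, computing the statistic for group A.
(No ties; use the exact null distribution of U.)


Step 1: Combine and sort all 12 observations; assign midranks.
sorted (value, group): (8,X), (9,X), (19,X), (20,X), (22,X), (24,Y), (25,Y), (26,Y), (30,Y), (32,Y), (33,Y), (35,Y)
ranks: 8->1, 9->2, 19->3, 20->4, 22->5, 24->6, 25->7, 26->8, 30->9, 32->10, 33->11, 35->12
Step 2: Rank sum for X: R1 = 1 + 2 + 3 + 4 + 5 = 15.
Step 3: U_X = R1 - n1(n1+1)/2 = 15 - 5*6/2 = 15 - 15 = 0.
       U_Y = n1*n2 - U_X = 35 - 0 = 35.
Step 4: No ties, so the exact null distribution of U (based on enumerating the C(12,5) = 792 equally likely rank assignments) gives the two-sided p-value.
Step 5: p-value = 0.002525; compare to alpha = 0.05. reject H0.

U_X = 0, p = 0.002525, reject H0 at alpha = 0.05.


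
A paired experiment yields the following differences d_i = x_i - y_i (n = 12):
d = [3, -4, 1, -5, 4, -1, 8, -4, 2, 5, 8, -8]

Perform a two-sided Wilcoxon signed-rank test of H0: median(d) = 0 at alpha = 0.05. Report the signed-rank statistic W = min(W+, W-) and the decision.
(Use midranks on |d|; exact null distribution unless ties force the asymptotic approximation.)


Step 1: Drop any zero differences (none here) and take |d_i|.
|d| = [3, 4, 1, 5, 4, 1, 8, 4, 2, 5, 8, 8]
Step 2: Midrank |d_i| (ties get averaged ranks).
ranks: |3|->4, |4|->6, |1|->1.5, |5|->8.5, |4|->6, |1|->1.5, |8|->11, |4|->6, |2|->3, |5|->8.5, |8|->11, |8|->11
Step 3: Attach original signs; sum ranks with positive sign and with negative sign.
W+ = 4 + 1.5 + 6 + 11 + 3 + 8.5 + 11 = 45
W- = 6 + 8.5 + 1.5 + 6 + 11 = 33
(Check: W+ + W- = 78 should equal n(n+1)/2 = 78.)
Step 4: Test statistic W = min(W+, W-) = 33.
Step 5: Ties in |d|, so use the tie-corrected normal approximation.
        E[W] = n(n+1)/4 = 12*13/4 = 39.
        Tie groups: |d|=1 (t=2), |d|=4 (t=3), |d|=5 (t=2), |d|=8 (t=3); sum(t^3 - t) = 60.
        Var[W] = n(n+1)(2n+1)/24 - sum(t^3-t)/48 = 3900/24 - 60/48 = 161.25.
        z = (W - E[W]) / sqrt(Var[W]) = (33 - 39) / 12.6984 = -0.4725.
        Two-sided p = 2*Phi(z) = 0.636570.
Step 6: alpha = 0.05. fail to reject H0.

W+ = 45, W- = 33, W = min = 33, p = 0.636570, fail to reject H0.


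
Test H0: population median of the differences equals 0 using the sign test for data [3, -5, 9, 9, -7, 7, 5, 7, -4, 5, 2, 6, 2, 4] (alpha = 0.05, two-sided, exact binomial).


Step 1: Discard zero differences. Original n = 14; n_eff = number of nonzero differences = 14.
Nonzero differences (with sign): +3, -5, +9, +9, -7, +7, +5, +7, -4, +5, +2, +6, +2, +4
Step 2: Count signs: positive = 11, negative = 3.
Step 3: Under H0: P(positive) = 0.5, so the number of positives S ~ Bin(14, 0.5).
Step 4: Two-sided exact p-value = sum of Bin(14,0.5) probabilities at or below the observed probability = 0.057373.
Step 5: alpha = 0.05. fail to reject H0.

n_eff = 14, pos = 11, neg = 3, p = 0.057373, fail to reject H0.


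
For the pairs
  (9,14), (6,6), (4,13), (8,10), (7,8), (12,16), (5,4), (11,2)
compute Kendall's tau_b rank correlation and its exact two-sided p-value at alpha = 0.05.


Step 1: Enumerate the 28 unordered pairs (i,j) with i<j and classify each by sign(x_j-x_i) * sign(y_j-y_i).
  (1,2):dx=-3,dy=-8->C; (1,3):dx=-5,dy=-1->C; (1,4):dx=-1,dy=-4->C; (1,5):dx=-2,dy=-6->C
  (1,6):dx=+3,dy=+2->C; (1,7):dx=-4,dy=-10->C; (1,8):dx=+2,dy=-12->D; (2,3):dx=-2,dy=+7->D
  (2,4):dx=+2,dy=+4->C; (2,5):dx=+1,dy=+2->C; (2,6):dx=+6,dy=+10->C; (2,7):dx=-1,dy=-2->C
  (2,8):dx=+5,dy=-4->D; (3,4):dx=+4,dy=-3->D; (3,5):dx=+3,dy=-5->D; (3,6):dx=+8,dy=+3->C
  (3,7):dx=+1,dy=-9->D; (3,8):dx=+7,dy=-11->D; (4,5):dx=-1,dy=-2->C; (4,6):dx=+4,dy=+6->C
  (4,7):dx=-3,dy=-6->C; (4,8):dx=+3,dy=-8->D; (5,6):dx=+5,dy=+8->C; (5,7):dx=-2,dy=-4->C
  (5,8):dx=+4,dy=-6->D; (6,7):dx=-7,dy=-12->C; (6,8):dx=-1,dy=-14->C; (7,8):dx=+6,dy=-2->D
Step 2: C = 18, D = 10, total pairs = 28.
Step 3: tau = (C - D)/(n(n-1)/2) = (18 - 10)/28 = 0.285714.
Step 4: Exact two-sided p-value (enumerate n! = 40320 permutations of y under H0): p = 0.398760.
Step 5: alpha = 0.05. fail to reject H0.

tau_b = 0.2857 (C=18, D=10), p = 0.398760, fail to reject H0.


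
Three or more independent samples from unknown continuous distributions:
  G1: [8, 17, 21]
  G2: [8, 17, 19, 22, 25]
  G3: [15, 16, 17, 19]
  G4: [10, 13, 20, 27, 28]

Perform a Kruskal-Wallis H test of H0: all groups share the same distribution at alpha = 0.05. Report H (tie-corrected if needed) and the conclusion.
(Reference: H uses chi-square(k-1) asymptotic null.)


Step 1: Combine all N = 17 observations and assign midranks.
sorted (value, group, rank): (8,G1,1.5), (8,G2,1.5), (10,G4,3), (13,G4,4), (15,G3,5), (16,G3,6), (17,G1,8), (17,G2,8), (17,G3,8), (19,G2,10.5), (19,G3,10.5), (20,G4,12), (21,G1,13), (22,G2,14), (25,G2,15), (27,G4,16), (28,G4,17)
Step 2: Sum ranks within each group.
R_1 = 22.5 (n_1 = 3)
R_2 = 49 (n_2 = 5)
R_3 = 29.5 (n_3 = 4)
R_4 = 52 (n_4 = 5)
Step 3: H = 12/(N(N+1)) * sum(R_i^2/n_i) - 3(N+1)
     = 12/(17*18) * (22.5^2/3 + 49^2/5 + 29.5^2/4 + 52^2/5) - 3*18
     = 0.039216 * 1407.31 - 54
     = 1.188725.
Step 4: Ties present; correction factor C = 1 - 36/(17^3 - 17) = 0.992647. Corrected H = 1.188725 / 0.992647 = 1.197531.
Step 5: Under H0, H ~ chi^2(3); p-value = 0.753597.
Step 6: alpha = 0.05. fail to reject H0.

H = 1.1975, df = 3, p = 0.753597, fail to reject H0.


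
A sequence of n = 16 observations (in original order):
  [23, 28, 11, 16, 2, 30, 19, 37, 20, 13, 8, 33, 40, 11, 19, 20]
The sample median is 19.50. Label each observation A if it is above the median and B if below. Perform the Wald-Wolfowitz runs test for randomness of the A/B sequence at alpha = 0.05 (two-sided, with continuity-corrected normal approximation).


Step 1: Compute median = 19.50; label A = above, B = below.
Labels in order: AABBBABAABBAABBA  (n_A = 8, n_B = 8)
Step 2: Count runs R = 9.
Step 3: Under H0 (random ordering), E[R] = 2*n_A*n_B/(n_A+n_B) + 1 = 2*8*8/16 + 1 = 9.0000.
        Var[R] = 2*n_A*n_B*(2*n_A*n_B - n_A - n_B) / ((n_A+n_B)^2 * (n_A+n_B-1)) = 14336/3840 = 3.7333.
        SD[R] = 1.9322.
Step 4: R = E[R], so z = 0 with no continuity correction.
Step 5: Two-sided p-value via normal approximation = 2*(1 - Phi(|z|)) = 1.000000.
Step 6: alpha = 0.05. fail to reject H0.

R = 9, z = 0.0000, p = 1.000000, fail to reject H0.


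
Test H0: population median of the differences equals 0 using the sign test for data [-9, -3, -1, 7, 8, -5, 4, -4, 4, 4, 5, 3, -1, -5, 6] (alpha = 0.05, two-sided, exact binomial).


Step 1: Discard zero differences. Original n = 15; n_eff = number of nonzero differences = 15.
Nonzero differences (with sign): -9, -3, -1, +7, +8, -5, +4, -4, +4, +4, +5, +3, -1, -5, +6
Step 2: Count signs: positive = 8, negative = 7.
Step 3: Under H0: P(positive) = 0.5, so the number of positives S ~ Bin(15, 0.5).
Step 4: Two-sided exact p-value = sum of Bin(15,0.5) probabilities at or below the observed probability = 1.000000.
Step 5: alpha = 0.05. fail to reject H0.

n_eff = 15, pos = 8, neg = 7, p = 1.000000, fail to reject H0.


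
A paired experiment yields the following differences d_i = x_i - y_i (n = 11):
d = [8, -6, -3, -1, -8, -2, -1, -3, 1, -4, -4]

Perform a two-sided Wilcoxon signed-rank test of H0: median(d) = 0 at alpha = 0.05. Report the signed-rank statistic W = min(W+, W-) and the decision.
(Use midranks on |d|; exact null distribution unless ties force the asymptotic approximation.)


Step 1: Drop any zero differences (none here) and take |d_i|.
|d| = [8, 6, 3, 1, 8, 2, 1, 3, 1, 4, 4]
Step 2: Midrank |d_i| (ties get averaged ranks).
ranks: |8|->10.5, |6|->9, |3|->5.5, |1|->2, |8|->10.5, |2|->4, |1|->2, |3|->5.5, |1|->2, |4|->7.5, |4|->7.5
Step 3: Attach original signs; sum ranks with positive sign and with negative sign.
W+ = 10.5 + 2 = 12.5
W- = 9 + 5.5 + 2 + 10.5 + 4 + 2 + 5.5 + 7.5 + 7.5 = 53.5
(Check: W+ + W- = 66 should equal n(n+1)/2 = 66.)
Step 4: Test statistic W = min(W+, W-) = 12.5.
Step 5: Ties in |d|, so use the tie-corrected normal approximation.
        E[W] = n(n+1)/4 = 11*12/4 = 33.
        Tie groups: |d|=1 (t=3), |d|=3 (t=2), |d|=4 (t=2), |d|=8 (t=2); sum(t^3 - t) = 42.
        Var[W] = n(n+1)(2n+1)/24 - sum(t^3-t)/48 = 3036/24 - 42/48 = 125.625.
        z = (W - E[W]) / sqrt(Var[W]) = (12.5 - 33) / 11.2083 = -1.8290.
        Two-sided p = 2*Phi(z) = 0.067398.
Step 6: alpha = 0.05. fail to reject H0.

W+ = 12.5, W- = 53.5, W = min = 12.5, p = 0.067398, fail to reject H0.


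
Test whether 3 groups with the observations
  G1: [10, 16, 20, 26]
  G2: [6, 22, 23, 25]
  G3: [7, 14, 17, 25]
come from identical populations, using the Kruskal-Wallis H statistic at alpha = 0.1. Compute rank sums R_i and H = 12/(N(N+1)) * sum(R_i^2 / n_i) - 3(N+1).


Step 1: Combine all N = 12 observations and assign midranks.
sorted (value, group, rank): (6,G2,1), (7,G3,2), (10,G1,3), (14,G3,4), (16,G1,5), (17,G3,6), (20,G1,7), (22,G2,8), (23,G2,9), (25,G2,10.5), (25,G3,10.5), (26,G1,12)
Step 2: Sum ranks within each group.
R_1 = 27 (n_1 = 4)
R_2 = 28.5 (n_2 = 4)
R_3 = 22.5 (n_3 = 4)
Step 3: H = 12/(N(N+1)) * sum(R_i^2/n_i) - 3(N+1)
     = 12/(12*13) * (27^2/4 + 28.5^2/4 + 22.5^2/4) - 3*13
     = 0.076923 * 511.875 - 39
     = 0.375000.
Step 4: Ties present; correction factor C = 1 - 6/(12^3 - 12) = 0.996503. Corrected H = 0.375000 / 0.996503 = 0.376316.
Step 5: Under H0, H ~ chi^2(2); p-value = 0.828484.
Step 6: alpha = 0.1. fail to reject H0.

H = 0.3763, df = 2, p = 0.828484, fail to reject H0.


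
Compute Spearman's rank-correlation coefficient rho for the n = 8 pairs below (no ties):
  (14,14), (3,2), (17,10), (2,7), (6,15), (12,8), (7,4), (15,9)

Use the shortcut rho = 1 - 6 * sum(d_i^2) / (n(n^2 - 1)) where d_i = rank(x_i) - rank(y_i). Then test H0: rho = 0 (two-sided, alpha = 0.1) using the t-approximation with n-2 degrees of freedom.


Step 1: Rank x and y separately (midranks; no ties here).
rank(x): 14->6, 3->2, 17->8, 2->1, 6->3, 12->5, 7->4, 15->7
rank(y): 14->7, 2->1, 10->6, 7->3, 15->8, 8->4, 4->2, 9->5
Step 2: d_i = R_x(i) - R_y(i); compute d_i^2.
  (6-7)^2=1, (2-1)^2=1, (8-6)^2=4, (1-3)^2=4, (3-8)^2=25, (5-4)^2=1, (4-2)^2=4, (7-5)^2=4
sum(d^2) = 44.
Step 3: rho = 1 - 6*44 / (8*(8^2 - 1)) = 1 - 264/504 = 0.476190.
Step 4: Under H0, t = rho * sqrt((n-2)/(1-rho^2)) = 1.3265 ~ t(6).
Step 5: Two-sided p-value from the t-distribution with 6 df = 0.232936.
Step 6: alpha = 0.1. fail to reject H0.

rho = 0.4762, p = 0.232936, fail to reject H0 at alpha = 0.1.


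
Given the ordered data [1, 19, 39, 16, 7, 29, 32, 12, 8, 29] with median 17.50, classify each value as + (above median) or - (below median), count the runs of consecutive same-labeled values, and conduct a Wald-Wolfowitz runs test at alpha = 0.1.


Step 1: Compute median = 17.50; label A = above, B = below.
Labels in order: BAABBAABBA  (n_A = 5, n_B = 5)
Step 2: Count runs R = 6.
Step 3: Under H0 (random ordering), E[R] = 2*n_A*n_B/(n_A+n_B) + 1 = 2*5*5/10 + 1 = 6.0000.
        Var[R] = 2*n_A*n_B*(2*n_A*n_B - n_A - n_B) / ((n_A+n_B)^2 * (n_A+n_B-1)) = 2000/900 = 2.2222.
        SD[R] = 1.4907.
Step 4: R = E[R], so z = 0 with no continuity correction.
Step 5: Two-sided p-value via normal approximation = 2*(1 - Phi(|z|)) = 1.000000.
Step 6: alpha = 0.1. fail to reject H0.

R = 6, z = 0.0000, p = 1.000000, fail to reject H0.


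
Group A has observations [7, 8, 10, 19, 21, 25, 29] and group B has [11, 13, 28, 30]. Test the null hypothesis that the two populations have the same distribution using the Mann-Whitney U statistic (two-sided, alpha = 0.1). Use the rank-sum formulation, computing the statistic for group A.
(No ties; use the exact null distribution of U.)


Step 1: Combine and sort all 11 observations; assign midranks.
sorted (value, group): (7,X), (8,X), (10,X), (11,Y), (13,Y), (19,X), (21,X), (25,X), (28,Y), (29,X), (30,Y)
ranks: 7->1, 8->2, 10->3, 11->4, 13->5, 19->6, 21->7, 25->8, 28->9, 29->10, 30->11
Step 2: Rank sum for X: R1 = 1 + 2 + 3 + 6 + 7 + 8 + 10 = 37.
Step 3: U_X = R1 - n1(n1+1)/2 = 37 - 7*8/2 = 37 - 28 = 9.
       U_Y = n1*n2 - U_X = 28 - 9 = 19.
Step 4: No ties, so the exact null distribution of U (based on enumerating the C(11,7) = 330 equally likely rank assignments) gives the two-sided p-value.
Step 5: p-value = 0.412121; compare to alpha = 0.1. fail to reject H0.

U_X = 9, p = 0.412121, fail to reject H0 at alpha = 0.1.


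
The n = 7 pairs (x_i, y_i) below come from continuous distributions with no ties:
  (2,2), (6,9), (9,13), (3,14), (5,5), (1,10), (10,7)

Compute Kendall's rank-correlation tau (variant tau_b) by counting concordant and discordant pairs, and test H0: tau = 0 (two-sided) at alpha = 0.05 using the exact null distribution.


Step 1: Enumerate the 21 unordered pairs (i,j) with i<j and classify each by sign(x_j-x_i) * sign(y_j-y_i).
  (1,2):dx=+4,dy=+7->C; (1,3):dx=+7,dy=+11->C; (1,4):dx=+1,dy=+12->C; (1,5):dx=+3,dy=+3->C
  (1,6):dx=-1,dy=+8->D; (1,7):dx=+8,dy=+5->C; (2,3):dx=+3,dy=+4->C; (2,4):dx=-3,dy=+5->D
  (2,5):dx=-1,dy=-4->C; (2,6):dx=-5,dy=+1->D; (2,7):dx=+4,dy=-2->D; (3,4):dx=-6,dy=+1->D
  (3,5):dx=-4,dy=-8->C; (3,6):dx=-8,dy=-3->C; (3,7):dx=+1,dy=-6->D; (4,5):dx=+2,dy=-9->D
  (4,6):dx=-2,dy=-4->C; (4,7):dx=+7,dy=-7->D; (5,6):dx=-4,dy=+5->D; (5,7):dx=+5,dy=+2->C
  (6,7):dx=+9,dy=-3->D
Step 2: C = 11, D = 10, total pairs = 21.
Step 3: tau = (C - D)/(n(n-1)/2) = (11 - 10)/21 = 0.047619.
Step 4: Exact two-sided p-value (enumerate n! = 5040 permutations of y under H0): p = 1.000000.
Step 5: alpha = 0.05. fail to reject H0.

tau_b = 0.0476 (C=11, D=10), p = 1.000000, fail to reject H0.


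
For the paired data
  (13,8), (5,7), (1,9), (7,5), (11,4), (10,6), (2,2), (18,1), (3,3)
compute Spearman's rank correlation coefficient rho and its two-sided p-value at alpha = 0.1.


Step 1: Rank x and y separately (midranks; no ties here).
rank(x): 13->8, 5->4, 1->1, 7->5, 11->7, 10->6, 2->2, 18->9, 3->3
rank(y): 8->8, 7->7, 9->9, 5->5, 4->4, 6->6, 2->2, 1->1, 3->3
Step 2: d_i = R_x(i) - R_y(i); compute d_i^2.
  (8-8)^2=0, (4-7)^2=9, (1-9)^2=64, (5-5)^2=0, (7-4)^2=9, (6-6)^2=0, (2-2)^2=0, (9-1)^2=64, (3-3)^2=0
sum(d^2) = 146.
Step 3: rho = 1 - 6*146 / (9*(9^2 - 1)) = 1 - 876/720 = -0.216667.
Step 4: Under H0, t = rho * sqrt((n-2)/(1-rho^2)) = -0.5872 ~ t(7).
Step 5: Two-sided p-value from the t-distribution with 7 df = 0.575515.
Step 6: alpha = 0.1. fail to reject H0.

rho = -0.2167, p = 0.575515, fail to reject H0 at alpha = 0.1.


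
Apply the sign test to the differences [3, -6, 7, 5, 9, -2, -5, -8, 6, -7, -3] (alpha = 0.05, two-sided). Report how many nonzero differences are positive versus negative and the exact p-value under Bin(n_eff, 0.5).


Step 1: Discard zero differences. Original n = 11; n_eff = number of nonzero differences = 11.
Nonzero differences (with sign): +3, -6, +7, +5, +9, -2, -5, -8, +6, -7, -3
Step 2: Count signs: positive = 5, negative = 6.
Step 3: Under H0: P(positive) = 0.5, so the number of positives S ~ Bin(11, 0.5).
Step 4: Two-sided exact p-value = sum of Bin(11,0.5) probabilities at or below the observed probability = 1.000000.
Step 5: alpha = 0.05. fail to reject H0.

n_eff = 11, pos = 5, neg = 6, p = 1.000000, fail to reject H0.


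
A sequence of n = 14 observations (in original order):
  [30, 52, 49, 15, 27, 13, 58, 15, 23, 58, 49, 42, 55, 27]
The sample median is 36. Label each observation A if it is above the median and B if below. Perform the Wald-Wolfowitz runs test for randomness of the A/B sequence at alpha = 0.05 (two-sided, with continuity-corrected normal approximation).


Step 1: Compute median = 36; label A = above, B = below.
Labels in order: BAABBBABBAAAAB  (n_A = 7, n_B = 7)
Step 2: Count runs R = 7.
Step 3: Under H0 (random ordering), E[R] = 2*n_A*n_B/(n_A+n_B) + 1 = 2*7*7/14 + 1 = 8.0000.
        Var[R] = 2*n_A*n_B*(2*n_A*n_B - n_A - n_B) / ((n_A+n_B)^2 * (n_A+n_B-1)) = 8232/2548 = 3.2308.
        SD[R] = 1.7974.
Step 4: Continuity-corrected z = (R + 0.5 - E[R]) / SD[R] = (7 + 0.5 - 8.0000) / 1.7974 = -0.2782.
Step 5: Two-sided p-value via normal approximation = 2*(1 - Phi(|z|)) = 0.780879.
Step 6: alpha = 0.05. fail to reject H0.

R = 7, z = -0.2782, p = 0.780879, fail to reject H0.


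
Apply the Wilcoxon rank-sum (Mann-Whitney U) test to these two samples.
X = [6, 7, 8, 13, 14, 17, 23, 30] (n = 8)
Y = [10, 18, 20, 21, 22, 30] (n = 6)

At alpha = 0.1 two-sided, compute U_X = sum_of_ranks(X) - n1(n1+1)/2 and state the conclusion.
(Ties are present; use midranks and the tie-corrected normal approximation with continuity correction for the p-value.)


Step 1: Combine and sort all 14 observations; assign midranks.
sorted (value, group): (6,X), (7,X), (8,X), (10,Y), (13,X), (14,X), (17,X), (18,Y), (20,Y), (21,Y), (22,Y), (23,X), (30,X), (30,Y)
ranks: 6->1, 7->2, 8->3, 10->4, 13->5, 14->6, 17->7, 18->8, 20->9, 21->10, 22->11, 23->12, 30->13.5, 30->13.5
Step 2: Rank sum for X: R1 = 1 + 2 + 3 + 5 + 6 + 7 + 12 + 13.5 = 49.5.
Step 3: U_X = R1 - n1(n1+1)/2 = 49.5 - 8*9/2 = 49.5 - 36 = 13.5.
       U_Y = n1*n2 - U_X = 48 - 13.5 = 34.5.
Step 4: Ties are present, so use the tie-corrected normal approximation (with continuity correction) for the p-value.
Step 5: p-value = 0.196213; compare to alpha = 0.1. fail to reject H0.

U_X = 13.5, p = 0.196213, fail to reject H0 at alpha = 0.1.


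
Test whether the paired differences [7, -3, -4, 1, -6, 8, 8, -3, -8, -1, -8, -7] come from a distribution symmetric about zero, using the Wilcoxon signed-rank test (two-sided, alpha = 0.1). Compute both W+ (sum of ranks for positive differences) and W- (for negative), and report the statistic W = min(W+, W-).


Step 1: Drop any zero differences (none here) and take |d_i|.
|d| = [7, 3, 4, 1, 6, 8, 8, 3, 8, 1, 8, 7]
Step 2: Midrank |d_i| (ties get averaged ranks).
ranks: |7|->7.5, |3|->3.5, |4|->5, |1|->1.5, |6|->6, |8|->10.5, |8|->10.5, |3|->3.5, |8|->10.5, |1|->1.5, |8|->10.5, |7|->7.5
Step 3: Attach original signs; sum ranks with positive sign and with negative sign.
W+ = 7.5 + 1.5 + 10.5 + 10.5 = 30
W- = 3.5 + 5 + 6 + 3.5 + 10.5 + 1.5 + 10.5 + 7.5 = 48
(Check: W+ + W- = 78 should equal n(n+1)/2 = 78.)
Step 4: Test statistic W = min(W+, W-) = 30.
Step 5: Ties in |d|, so use the tie-corrected normal approximation.
        E[W] = n(n+1)/4 = 12*13/4 = 39.
        Tie groups: |d|=1 (t=2), |d|=3 (t=2), |d|=7 (t=2), |d|=8 (t=4); sum(t^3 - t) = 78.
        Var[W] = n(n+1)(2n+1)/24 - sum(t^3-t)/48 = 3900/24 - 78/48 = 160.875.
        z = (W - E[W]) / sqrt(Var[W]) = (30 - 39) / 12.6837 = -0.7096.
        Two-sided p = 2*Phi(z) = 0.477968.
Step 6: alpha = 0.1. fail to reject H0.

W+ = 30, W- = 48, W = min = 30, p = 0.477968, fail to reject H0.
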